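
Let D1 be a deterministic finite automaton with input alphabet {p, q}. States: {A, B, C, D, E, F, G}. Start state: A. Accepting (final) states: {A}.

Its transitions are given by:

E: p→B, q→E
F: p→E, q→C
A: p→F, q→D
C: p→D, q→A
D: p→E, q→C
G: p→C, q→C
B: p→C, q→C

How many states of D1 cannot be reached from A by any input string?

1

BFS from A reaches {A, B, C, D, E, F}; the 1 state(s) G are never visited.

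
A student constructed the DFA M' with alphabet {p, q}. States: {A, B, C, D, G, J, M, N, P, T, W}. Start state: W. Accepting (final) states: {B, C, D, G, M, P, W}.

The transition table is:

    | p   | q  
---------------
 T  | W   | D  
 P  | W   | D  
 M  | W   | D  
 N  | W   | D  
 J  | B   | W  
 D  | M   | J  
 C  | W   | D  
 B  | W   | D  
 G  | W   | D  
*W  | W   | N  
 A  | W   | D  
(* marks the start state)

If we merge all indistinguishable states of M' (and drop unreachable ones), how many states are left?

First remove the unreachable states {A,C,G,P,T}; 6 states remain.
P0 = {B,D,M,W} | {J,N}.
On input q, block {B,D,M,W} splits into {D,W} and {B,M}.
Split {D,W} by δ(·,p) → {D} and {W}.
On input p, block {J,N} splits into {J} and {N}.
Stable partition: {D} | {J} | {B,M} | {W} | {N} — 5 equivalence classes.

5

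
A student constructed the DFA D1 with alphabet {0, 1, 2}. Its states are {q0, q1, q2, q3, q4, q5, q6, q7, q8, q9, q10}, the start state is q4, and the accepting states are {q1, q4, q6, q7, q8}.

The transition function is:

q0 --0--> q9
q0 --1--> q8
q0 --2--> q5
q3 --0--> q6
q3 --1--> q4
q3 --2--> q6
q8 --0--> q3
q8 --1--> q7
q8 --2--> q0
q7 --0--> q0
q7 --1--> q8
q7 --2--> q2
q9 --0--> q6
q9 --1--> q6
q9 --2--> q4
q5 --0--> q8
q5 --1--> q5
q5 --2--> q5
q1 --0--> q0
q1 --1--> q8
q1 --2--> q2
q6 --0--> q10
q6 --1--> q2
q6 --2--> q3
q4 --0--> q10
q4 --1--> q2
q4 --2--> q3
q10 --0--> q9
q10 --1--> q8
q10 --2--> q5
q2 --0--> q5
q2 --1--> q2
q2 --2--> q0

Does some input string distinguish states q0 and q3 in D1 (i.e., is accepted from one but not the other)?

Yes

First remove the unreachable states {q1}; 10 states remain.
Start with accepting vs non-accepting: {q4,q6,q7,q8} | {q0,q2,q3,q5,q9,q10}.
Split {q4,q6,q7,q8} by δ(·,1) → {q4,q6} and {q7,q8}.
Refine {q0,q2,q3,q5,q9,q10} on symbol 0: members go to different blocks, giving {q0,q2,q10} and {q3,q9} and {q5}.
Split {q0,q2,q10} by δ(·,0) → {q0,q10} and {q2}.
On input 0, block {q7,q8} splits into {q7} and {q8}.
Stable partition: {q4,q6} | {q0,q10} | {q7} | {q3,q9} | {q5} | {q2} | {q8} — 7 equivalence classes.
q0 and q3 end up in different blocks, so they are distinguishable. For instance, the string '0' is accepted from only q3.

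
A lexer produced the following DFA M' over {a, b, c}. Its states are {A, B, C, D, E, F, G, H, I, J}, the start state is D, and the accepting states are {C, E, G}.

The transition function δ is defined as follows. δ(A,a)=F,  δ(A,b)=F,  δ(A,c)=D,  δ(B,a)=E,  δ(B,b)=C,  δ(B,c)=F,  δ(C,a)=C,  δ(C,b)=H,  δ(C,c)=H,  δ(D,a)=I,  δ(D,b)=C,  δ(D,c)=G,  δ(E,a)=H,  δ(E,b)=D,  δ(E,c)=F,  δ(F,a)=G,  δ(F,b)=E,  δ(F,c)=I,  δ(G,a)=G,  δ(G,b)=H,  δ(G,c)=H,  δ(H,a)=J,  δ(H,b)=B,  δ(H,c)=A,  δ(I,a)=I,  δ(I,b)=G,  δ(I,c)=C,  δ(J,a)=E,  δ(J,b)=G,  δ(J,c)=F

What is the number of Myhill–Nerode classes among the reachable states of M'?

7

Initial partition by acceptance: {C,E,G} | {A,B,D,F,H,I,J}.
Split {C,E,G} by δ(·,a) → {C,G} and {E}.
Split {A,B,D,F,H,I,J} by δ(·,a) → {A,D,H,I} and {B,J} and {F}.
Split {A,D,H,I} by δ(·,a) → {D,I} and {A} and {H}.
No further refinement is possible. Final partition (7 blocks): {C,G} | {D,I} | {E} | {B,J} | {F} | {A} | {H}.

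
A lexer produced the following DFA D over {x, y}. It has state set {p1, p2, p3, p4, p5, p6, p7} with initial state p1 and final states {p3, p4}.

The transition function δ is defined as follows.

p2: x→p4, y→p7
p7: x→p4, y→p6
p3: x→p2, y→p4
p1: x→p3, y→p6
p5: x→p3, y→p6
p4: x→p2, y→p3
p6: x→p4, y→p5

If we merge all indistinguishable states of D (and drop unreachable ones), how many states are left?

Every state is reachable, so we keep all 7.
Start with accepting vs non-accepting: {p3,p4} | {p1,p2,p5,p6,p7}.
Stable partition: {p3,p4} | {p1,p2,p5,p6,p7} — 2 equivalence classes.

2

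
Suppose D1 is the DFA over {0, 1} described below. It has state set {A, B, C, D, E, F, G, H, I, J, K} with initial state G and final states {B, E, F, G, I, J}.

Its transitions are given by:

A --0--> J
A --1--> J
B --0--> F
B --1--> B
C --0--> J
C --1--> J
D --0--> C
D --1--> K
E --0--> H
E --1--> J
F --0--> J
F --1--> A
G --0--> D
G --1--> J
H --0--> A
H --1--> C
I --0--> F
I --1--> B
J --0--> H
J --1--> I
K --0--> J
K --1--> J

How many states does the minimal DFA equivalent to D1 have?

States {E} cannot be reached from the start state, so discard them.
P0 = {B,F,G,I,J} | {A,C,D,H,K}.
Refine {B,F,G,I,J} on symbol 0: members go to different blocks, giving {B,F,I} and {G,J}.
Refine {B,F,I} on symbol 0: members go to different blocks, giving {B,I} and {F}.
On input 0, block {A,C,D,H,K} splits into {A,C,K} and {D,H}.
On input 1, block {G,J} splits into {G} and {J}.
No further refinement is possible. Final partition (6 blocks): {B,I} | {A,C,K} | {G} | {F} | {D,H} | {J}.

6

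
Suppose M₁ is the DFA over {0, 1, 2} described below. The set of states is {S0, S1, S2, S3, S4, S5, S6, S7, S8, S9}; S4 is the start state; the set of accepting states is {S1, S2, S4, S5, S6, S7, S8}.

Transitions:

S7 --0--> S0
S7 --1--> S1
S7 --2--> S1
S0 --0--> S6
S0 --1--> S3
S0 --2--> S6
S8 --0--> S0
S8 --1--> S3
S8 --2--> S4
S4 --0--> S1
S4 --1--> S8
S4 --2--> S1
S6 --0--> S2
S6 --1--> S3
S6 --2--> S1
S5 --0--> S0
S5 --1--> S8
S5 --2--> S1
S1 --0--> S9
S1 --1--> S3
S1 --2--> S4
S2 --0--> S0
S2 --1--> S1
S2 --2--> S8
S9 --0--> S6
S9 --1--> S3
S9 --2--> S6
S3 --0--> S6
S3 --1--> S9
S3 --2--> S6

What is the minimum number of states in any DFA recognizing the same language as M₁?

5

First remove the unreachable states {S5,S7}; 8 states remain.
P0 = {S1,S2,S4,S6,S8} | {S0,S3,S9}.
Refine {S1,S2,S4,S6,S8} on symbol 0: members go to different blocks, giving {S1,S2,S8} and {S4,S6}.
Refine {S1,S2,S8} on symbol 1: members go to different blocks, giving {S1,S8} and {S2}.
Refine {S4,S6} on symbol 0: members go to different blocks, giving {S4} and {S6}.
No further refinement is possible. Final partition (5 blocks): {S1,S8} | {S0,S3,S9} | {S4} | {S2} | {S6}.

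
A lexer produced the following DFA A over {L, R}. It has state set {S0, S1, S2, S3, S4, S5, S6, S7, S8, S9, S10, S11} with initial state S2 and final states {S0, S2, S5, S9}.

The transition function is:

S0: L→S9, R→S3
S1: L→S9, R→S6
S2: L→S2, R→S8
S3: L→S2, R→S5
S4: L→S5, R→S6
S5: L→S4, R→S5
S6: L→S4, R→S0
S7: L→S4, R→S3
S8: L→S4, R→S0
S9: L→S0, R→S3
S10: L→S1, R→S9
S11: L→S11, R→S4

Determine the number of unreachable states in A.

BFS from S2 reaches {S0, S2, S3, S4, S5, S6, S8, S9}; the 4 state(s) S1, S7, S10, S11 are never visited.

4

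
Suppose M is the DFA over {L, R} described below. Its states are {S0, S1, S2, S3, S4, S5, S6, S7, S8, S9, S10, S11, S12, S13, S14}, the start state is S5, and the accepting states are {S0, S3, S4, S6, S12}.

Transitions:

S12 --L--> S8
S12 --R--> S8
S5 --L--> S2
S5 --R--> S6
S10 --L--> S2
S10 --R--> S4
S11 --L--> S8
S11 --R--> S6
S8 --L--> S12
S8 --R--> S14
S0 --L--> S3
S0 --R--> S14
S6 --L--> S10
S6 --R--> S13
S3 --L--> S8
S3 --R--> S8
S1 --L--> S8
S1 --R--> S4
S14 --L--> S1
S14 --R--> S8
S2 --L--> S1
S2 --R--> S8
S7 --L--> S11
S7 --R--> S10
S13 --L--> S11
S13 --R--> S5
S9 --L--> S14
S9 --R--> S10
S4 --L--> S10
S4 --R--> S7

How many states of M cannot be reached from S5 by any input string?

3

Starting at S5 and following transitions, the reachable set is {S1, S2, S4, S5, S6, S7, S8, S10, S11, S12, S13, S14}. That leaves S0, S3, S9 unreachable — 3 in total.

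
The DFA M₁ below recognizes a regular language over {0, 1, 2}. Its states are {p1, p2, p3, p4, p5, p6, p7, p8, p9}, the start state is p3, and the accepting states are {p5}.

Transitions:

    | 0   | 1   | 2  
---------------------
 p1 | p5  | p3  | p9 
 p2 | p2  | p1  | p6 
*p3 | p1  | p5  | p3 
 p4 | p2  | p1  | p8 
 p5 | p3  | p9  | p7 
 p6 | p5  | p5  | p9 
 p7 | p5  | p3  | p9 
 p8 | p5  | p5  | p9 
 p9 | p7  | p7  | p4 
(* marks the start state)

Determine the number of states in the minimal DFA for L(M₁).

6

P0 = {p5} | {p1,p2,p3,p4,p6,p7,p8,p9}.
On input 0, block {p1,p2,p3,p4,p6,p7,p8,p9} splits into {p1,p6,p7,p8} and {p2,p3,p4,p9}.
On input 1, block {p1,p6,p7,p8} splits into {p1,p7} and {p6,p8}.
Split {p2,p3,p4,p9} by δ(·,0) → {p2,p4} and {p3,p9}.
Split {p3,p9} by δ(·,1) → {p3} and {p9}.
Stable partition: {p5} | {p1,p7} | {p2,p4} | {p6,p8} | {p3} | {p9} — 6 equivalence classes.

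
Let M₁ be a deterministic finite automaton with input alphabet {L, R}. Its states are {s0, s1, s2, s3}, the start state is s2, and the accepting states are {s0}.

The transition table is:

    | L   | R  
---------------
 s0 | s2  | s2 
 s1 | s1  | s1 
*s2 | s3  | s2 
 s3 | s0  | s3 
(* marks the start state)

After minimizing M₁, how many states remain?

3

States {s1} cannot be reached from the start state, so discard them.
Start with accepting vs non-accepting: {s0} | {s2,s3}.
Split {s2,s3} by δ(·,L) → {s2} and {s3}.
Stable partition: {s0} | {s2} | {s3} — 3 equivalence classes.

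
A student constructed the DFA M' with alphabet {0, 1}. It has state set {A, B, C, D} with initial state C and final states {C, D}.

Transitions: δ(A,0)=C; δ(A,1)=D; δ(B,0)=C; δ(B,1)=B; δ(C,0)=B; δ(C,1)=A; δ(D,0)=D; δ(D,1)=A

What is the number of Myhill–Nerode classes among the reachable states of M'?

Every state is reachable, so we keep all 4.
P0 = {C,D} | {A,B}.
Refine {C,D} on symbol 0: members go to different blocks, giving {C} and {D}.
On input 1, block {A,B} splits into {A} and {B}.
No further refinement is possible. Final partition (4 blocks): {C} | {A} | {D} | {B}.

4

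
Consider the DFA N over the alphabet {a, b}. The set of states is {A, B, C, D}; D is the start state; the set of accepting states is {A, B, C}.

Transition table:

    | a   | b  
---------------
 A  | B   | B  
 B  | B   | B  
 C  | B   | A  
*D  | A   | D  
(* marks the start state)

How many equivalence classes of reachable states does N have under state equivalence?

2

First remove the unreachable states {C}; 3 states remain.
Start with accepting vs non-accepting: {A,B} | {D}.
Stable partition: {A,B} | {D} — 2 equivalence classes.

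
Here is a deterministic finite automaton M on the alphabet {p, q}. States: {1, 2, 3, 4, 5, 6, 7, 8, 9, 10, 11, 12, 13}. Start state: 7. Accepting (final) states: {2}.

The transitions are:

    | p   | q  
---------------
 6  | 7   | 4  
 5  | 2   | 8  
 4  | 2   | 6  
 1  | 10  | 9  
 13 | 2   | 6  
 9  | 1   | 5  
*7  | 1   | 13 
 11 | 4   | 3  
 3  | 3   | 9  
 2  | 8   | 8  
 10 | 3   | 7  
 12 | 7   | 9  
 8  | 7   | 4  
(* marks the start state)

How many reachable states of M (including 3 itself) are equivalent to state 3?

3

States {11,12} cannot be reached from the start state, so discard them.
Initial partition by acceptance: {2} | {1,3,4,5,6,7,8,9,10,13}.
On input p, block {1,3,4,5,6,7,8,9,10,13} splits into {1,3,6,7,8,9,10} and {4,5,13}.
Refine {1,3,6,7,8,9,10} on symbol q: members go to different blocks, giving {6,7,8,9} and {1,3,10}.
Split {6,7,8,9} by δ(·,p) → {6,8} and {7,9}.
No further refinement is possible. Final partition (5 blocks): {2} | {6,8} | {4,5,13} | {1,3,10} | {7,9}.
The equivalence class containing 3 is {1,3,10}, of size 3.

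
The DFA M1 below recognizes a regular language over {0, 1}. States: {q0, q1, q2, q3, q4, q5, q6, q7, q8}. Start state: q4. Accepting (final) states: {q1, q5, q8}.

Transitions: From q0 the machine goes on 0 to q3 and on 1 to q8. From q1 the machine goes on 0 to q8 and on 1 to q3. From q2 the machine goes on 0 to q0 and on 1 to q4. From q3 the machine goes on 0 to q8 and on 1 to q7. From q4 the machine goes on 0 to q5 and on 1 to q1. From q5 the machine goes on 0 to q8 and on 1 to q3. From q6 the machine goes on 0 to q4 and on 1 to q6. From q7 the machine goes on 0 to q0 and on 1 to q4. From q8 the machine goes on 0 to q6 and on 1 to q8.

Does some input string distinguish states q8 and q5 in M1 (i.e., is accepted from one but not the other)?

Reachable states from the start: {q0,q1,q3,q4,q5,q6,q7,q8}. Unreachable: {q2} — drop them.
Start with accepting vs non-accepting: {q1,q5,q8} | {q0,q3,q4,q6,q7}.
Refine {q1,q5,q8} on symbol 0: members go to different blocks, giving {q1,q5} and {q8}.
Refine {q0,q3,q4,q6,q7} on symbol 0: members go to different blocks, giving {q0,q6,q7} and {q3} and {q4}.
Split {q0,q6,q7} by δ(·,0) → {q0} and {q6} and {q7}.
No further refinement is possible. Final partition (7 blocks): {q1,q5} | {q0} | {q8} | {q3} | {q4} | {q6} | {q7}.
q8 and q5 end up in different blocks, so they are distinguishable. For instance, the string '0' is accepted from only q5.

Yes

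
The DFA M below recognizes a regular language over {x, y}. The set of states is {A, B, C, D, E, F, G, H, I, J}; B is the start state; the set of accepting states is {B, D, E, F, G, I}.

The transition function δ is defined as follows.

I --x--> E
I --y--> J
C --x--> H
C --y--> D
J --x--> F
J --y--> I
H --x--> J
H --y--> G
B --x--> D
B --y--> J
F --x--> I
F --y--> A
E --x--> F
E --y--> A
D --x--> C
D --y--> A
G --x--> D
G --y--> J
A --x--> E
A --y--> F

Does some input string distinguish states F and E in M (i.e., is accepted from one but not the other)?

No

All states are reachable from the start state.
Initial partition by acceptance: {B,D,E,F,G,I} | {A,C,H,J}.
On input x, block {B,D,E,F,G,I} splits into {B,E,F,G,I} and {D}.
Split {B,E,F,G,I} by δ(·,x) → {E,F,I} and {B,G}.
Refine {A,C,H,J} on symbol x: members go to different blocks, giving {A,J} and {C,H}.
On input x, block {C,H} splits into {C} and {H}.
Stable partition: {E,F,I} | {A,J} | {D} | {B,G} | {C} | {H} — 6 equivalence classes.
F and E lie in the same block of the stable partition, so they are equivalent — no string distinguishes them.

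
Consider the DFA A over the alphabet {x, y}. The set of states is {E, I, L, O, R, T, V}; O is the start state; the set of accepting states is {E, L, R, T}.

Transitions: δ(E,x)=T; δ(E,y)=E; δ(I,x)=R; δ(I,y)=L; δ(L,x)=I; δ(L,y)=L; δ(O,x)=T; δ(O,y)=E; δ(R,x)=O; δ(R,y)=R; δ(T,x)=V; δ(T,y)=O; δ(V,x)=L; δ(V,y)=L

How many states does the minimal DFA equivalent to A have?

7

Every state is reachable, so we keep all 7.
Start with accepting vs non-accepting: {E,L,R,T} | {I,O,V}.
Refine {E,L,R,T} on symbol x: members go to different blocks, giving {L,R,T} and {E}.
Refine {L,R,T} on symbol y: members go to different blocks, giving {L,R} and {T}.
Split {I,O,V} by δ(·,x) → {I,V} and {O}.
Split {L,R} by δ(·,x) → {R} and {L}.
Split {I,V} by δ(·,x) → {V} and {I}.
Stable partition: {R} | {V} | {E} | {T} | {O} | {L} | {I} — 7 equivalence classes.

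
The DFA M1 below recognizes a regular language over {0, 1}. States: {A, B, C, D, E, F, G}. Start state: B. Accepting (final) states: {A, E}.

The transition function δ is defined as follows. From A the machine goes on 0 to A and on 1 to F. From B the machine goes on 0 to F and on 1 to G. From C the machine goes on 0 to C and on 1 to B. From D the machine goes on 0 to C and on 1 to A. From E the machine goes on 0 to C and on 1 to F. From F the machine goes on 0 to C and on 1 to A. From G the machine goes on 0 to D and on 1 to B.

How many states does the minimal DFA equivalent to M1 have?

4

Reachable states from the start: {A,B,C,D,F,G}. Unreachable: {E} — drop them.
Initial partition by acceptance: {A} | {B,C,D,F,G}.
Split {B,C,D,F,G} by δ(·,1) → {B,C,G} and {D,F}.
Refine {B,C,G} on symbol 0: members go to different blocks, giving {B,G} and {C}.
No further refinement is possible. Final partition (4 blocks): {A} | {B,G} | {D,F} | {C}.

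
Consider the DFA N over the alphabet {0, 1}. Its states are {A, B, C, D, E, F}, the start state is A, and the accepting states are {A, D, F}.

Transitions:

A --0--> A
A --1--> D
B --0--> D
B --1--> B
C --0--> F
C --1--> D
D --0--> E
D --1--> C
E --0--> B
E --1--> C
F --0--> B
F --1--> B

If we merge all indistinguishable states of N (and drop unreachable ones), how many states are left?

6

All states are reachable from the start state.
P0 = {A,D,F} | {B,C,E}.
Split {A,D,F} by δ(·,0) → {D,F} and {A}.
Split {B,C,E} by δ(·,0) → {B,C} and {E}.
Split {D,F} by δ(·,0) → {D} and {F}.
Split {B,C} by δ(·,0) → {B} and {C}.
The partition is now stable with 6 blocks: {D} | {B} | {A} | {E} | {F} | {C}.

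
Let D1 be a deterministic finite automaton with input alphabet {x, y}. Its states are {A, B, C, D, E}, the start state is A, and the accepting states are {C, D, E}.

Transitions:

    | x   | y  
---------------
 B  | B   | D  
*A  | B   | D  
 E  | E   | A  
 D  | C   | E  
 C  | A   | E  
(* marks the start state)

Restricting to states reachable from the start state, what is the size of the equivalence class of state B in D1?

Every state is reachable, so we keep all 5.
Initial partition by acceptance: {C,D,E} | {A,B}.
On input x, block {C,D,E} splits into {D,E} and {C}.
Refine {D,E} on symbol x: members go to different blocks, giving {D} and {E}.
Stable partition: {D} | {A,B} | {C} | {E} — 4 equivalence classes.
State B belongs to the block {A,B}, which has 2 states.

2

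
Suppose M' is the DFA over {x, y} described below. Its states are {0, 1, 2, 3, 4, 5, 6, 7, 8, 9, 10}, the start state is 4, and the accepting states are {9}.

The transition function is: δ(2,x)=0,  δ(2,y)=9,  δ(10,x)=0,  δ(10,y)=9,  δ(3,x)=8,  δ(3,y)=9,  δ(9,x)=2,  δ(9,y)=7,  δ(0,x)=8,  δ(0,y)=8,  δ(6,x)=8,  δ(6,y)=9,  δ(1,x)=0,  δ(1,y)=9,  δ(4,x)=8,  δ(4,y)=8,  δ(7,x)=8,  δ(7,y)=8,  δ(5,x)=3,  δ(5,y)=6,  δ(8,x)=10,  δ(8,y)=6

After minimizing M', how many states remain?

Reachable states from the start: {0,2,4,6,7,8,9,10}. Unreachable: {1,3,5} — drop them.
Initial partition by acceptance: {9} | {0,2,4,6,7,8,10}.
On input y, block {0,2,4,6,7,8,10} splits into {0,4,7,8} and {2,6,10}.
Split {0,4,7,8} by δ(·,x) → {0,4,7} and {8}.
Refine {2,6,10} on symbol x: members go to different blocks, giving {2,10} and {6}.
The partition is now stable with 5 blocks: {9} | {0,4,7} | {2,10} | {8} | {6}.

5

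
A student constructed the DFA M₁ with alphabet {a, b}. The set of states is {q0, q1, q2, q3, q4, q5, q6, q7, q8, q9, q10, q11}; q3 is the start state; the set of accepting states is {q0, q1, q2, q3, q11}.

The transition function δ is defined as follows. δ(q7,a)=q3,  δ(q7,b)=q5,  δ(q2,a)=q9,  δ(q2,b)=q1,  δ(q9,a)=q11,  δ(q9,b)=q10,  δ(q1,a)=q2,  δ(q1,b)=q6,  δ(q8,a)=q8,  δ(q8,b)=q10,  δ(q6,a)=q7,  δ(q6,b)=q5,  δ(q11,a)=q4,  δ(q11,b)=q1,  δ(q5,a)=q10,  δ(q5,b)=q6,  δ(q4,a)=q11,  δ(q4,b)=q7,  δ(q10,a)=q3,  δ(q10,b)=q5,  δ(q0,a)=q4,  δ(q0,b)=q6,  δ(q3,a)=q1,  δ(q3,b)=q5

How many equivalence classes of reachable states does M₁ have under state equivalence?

First remove the unreachable states {q0,q8}; 10 states remain.
P0 = {q1,q2,q3,q11} | {q4,q5,q6,q7,q9,q10}.
Refine {q1,q2,q3,q11} on symbol a: members go to different blocks, giving {q1,q3} and {q2,q11}.
Split {q1,q3} by δ(·,a) → {q1} and {q3}.
On input a, block {q4,q5,q6,q7,q9,q10} splits into {q4,q9} and {q5,q6} and {q7,q10}.
No further refinement is possible. Final partition (6 blocks): {q1} | {q4,q9} | {q2,q11} | {q3} | {q5,q6} | {q7,q10}.

6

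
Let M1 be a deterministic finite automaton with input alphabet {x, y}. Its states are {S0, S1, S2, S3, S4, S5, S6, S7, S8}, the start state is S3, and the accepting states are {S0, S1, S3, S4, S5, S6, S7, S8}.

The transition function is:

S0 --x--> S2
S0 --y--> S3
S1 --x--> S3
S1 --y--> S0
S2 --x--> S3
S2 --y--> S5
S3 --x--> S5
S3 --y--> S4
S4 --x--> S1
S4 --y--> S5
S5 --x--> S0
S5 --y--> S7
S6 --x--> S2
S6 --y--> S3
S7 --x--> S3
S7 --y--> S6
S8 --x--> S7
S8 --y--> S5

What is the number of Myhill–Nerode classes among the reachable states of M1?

First remove the unreachable states {S8}; 8 states remain.
Start with accepting vs non-accepting: {S0,S1,S3,S4,S5,S6,S7} | {S2}.
Split {S0,S1,S3,S4,S5,S6,S7} by δ(·,x) → {S1,S3,S4,S5,S7} and {S0,S6}.
Refine {S1,S3,S4,S5,S7} on symbol x: members go to different blocks, giving {S1,S3,S4,S7} and {S5}.
Refine {S1,S3,S4,S7} on symbol x: members go to different blocks, giving {S1,S4,S7} and {S3}.
Split {S1,S4,S7} by δ(·,x) → {S1,S7} and {S4}.
Stable partition: {S1,S7} | {S2} | {S0,S6} | {S5} | {S3} | {S4} — 6 equivalence classes.

6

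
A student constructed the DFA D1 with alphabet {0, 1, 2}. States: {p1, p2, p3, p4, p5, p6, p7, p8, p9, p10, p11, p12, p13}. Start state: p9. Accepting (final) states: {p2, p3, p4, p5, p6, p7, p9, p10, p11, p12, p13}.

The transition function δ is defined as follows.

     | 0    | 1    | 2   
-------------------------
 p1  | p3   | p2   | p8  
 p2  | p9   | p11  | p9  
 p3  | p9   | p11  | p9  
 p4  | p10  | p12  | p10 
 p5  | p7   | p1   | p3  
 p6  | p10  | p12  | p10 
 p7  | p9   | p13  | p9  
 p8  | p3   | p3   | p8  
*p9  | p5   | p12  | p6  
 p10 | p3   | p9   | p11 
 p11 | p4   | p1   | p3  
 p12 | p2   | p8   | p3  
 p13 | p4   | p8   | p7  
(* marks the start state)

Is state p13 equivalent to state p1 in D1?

No

Initial partition by acceptance: {p2,p3,p4,p5,p6,p7,p9,p10,p11,p12,p13} | {p1,p8}.
Split {p2,p3,p4,p5,p6,p7,p9,p10,p11,p12,p13} by δ(·,1) → {p2,p3,p4,p6,p7,p9,p10} and {p5,p11,p12,p13}.
On input 0, block {p2,p3,p4,p6,p7,p9,p10} splits into {p2,p3,p4,p6,p7,p10} and {p9}.
Split {p2,p3,p4,p6,p7,p10} by δ(·,0) → {p2,p3,p7} and {p4,p6,p10}.
Split {p5,p11,p12,p13} by δ(·,0) → {p5,p12} and {p11,p13}.
Split {p4,p6,p10} by δ(·,0) → {p4,p6} and {p10}.
Stable partition: {p2,p3,p7} | {p1,p8} | {p5,p12} | {p9} | {p4,p6} | {p11,p13} | {p10} — 7 equivalence classes.
p13 and p1 end up in different blocks, so they are distinguishable. For instance, the string 'ε' is accepted from only p13.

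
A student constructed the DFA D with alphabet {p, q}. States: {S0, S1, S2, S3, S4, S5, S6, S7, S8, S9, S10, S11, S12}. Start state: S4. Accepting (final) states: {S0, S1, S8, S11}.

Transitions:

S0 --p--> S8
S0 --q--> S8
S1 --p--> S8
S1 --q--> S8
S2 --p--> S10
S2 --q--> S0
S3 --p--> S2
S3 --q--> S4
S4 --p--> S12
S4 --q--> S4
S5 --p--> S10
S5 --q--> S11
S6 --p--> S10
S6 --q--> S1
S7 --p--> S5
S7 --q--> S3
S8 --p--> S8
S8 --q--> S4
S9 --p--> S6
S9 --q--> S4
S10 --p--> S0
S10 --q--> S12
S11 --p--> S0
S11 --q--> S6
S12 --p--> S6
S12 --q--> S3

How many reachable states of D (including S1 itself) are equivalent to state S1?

2

First remove the unreachable states {S5,S7,S9,S11}; 9 states remain.
Initial partition by acceptance: {S0,S1,S8} | {S2,S3,S4,S6,S10,S12}.
On input q, block {S0,S1,S8} splits into {S0,S1} and {S8}.
On input p, block {S2,S3,S4,S6,S10,S12} splits into {S2,S3,S4,S6,S12} and {S10}.
On input p, block {S2,S3,S4,S6,S12} splits into {S3,S4,S12} and {S2,S6}.
Split {S3,S4,S12} by δ(·,p) → {S3,S12} and {S4}.
Refine {S3,S12} on symbol q: members go to different blocks, giving {S3} and {S12}.
The partition is now stable with 7 blocks: {S0,S1} | {S3} | {S8} | {S10} | {S2,S6} | {S4} | {S12}.
The equivalence class containing S1 is {S0,S1}, of size 2.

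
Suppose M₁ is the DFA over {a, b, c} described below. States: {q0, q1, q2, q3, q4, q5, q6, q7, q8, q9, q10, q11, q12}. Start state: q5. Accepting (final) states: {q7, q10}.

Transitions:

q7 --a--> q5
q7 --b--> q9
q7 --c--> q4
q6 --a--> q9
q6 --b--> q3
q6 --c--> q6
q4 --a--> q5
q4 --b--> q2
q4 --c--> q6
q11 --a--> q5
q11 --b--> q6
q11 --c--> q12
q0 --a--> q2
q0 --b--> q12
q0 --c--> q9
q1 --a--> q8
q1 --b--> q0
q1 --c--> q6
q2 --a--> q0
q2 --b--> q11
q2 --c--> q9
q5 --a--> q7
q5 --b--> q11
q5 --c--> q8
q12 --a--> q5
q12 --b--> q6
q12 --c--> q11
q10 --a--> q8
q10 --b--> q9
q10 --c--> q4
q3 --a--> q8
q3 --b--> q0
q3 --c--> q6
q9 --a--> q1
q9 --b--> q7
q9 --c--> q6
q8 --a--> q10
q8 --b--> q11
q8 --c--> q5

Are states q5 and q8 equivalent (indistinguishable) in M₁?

Yes

Initial partition by acceptance: {q7,q10} | {q0,q1,q2,q3,q4,q5,q6,q8,q9,q11,q12}.
On input a, block {q0,q1,q2,q3,q4,q5,q6,q8,q9,q11,q12} splits into {q0,q1,q2,q3,q4,q6,q9,q11,q12} and {q5,q8}.
Split {q0,q1,q2,q3,q4,q6,q9,q11,q12} by δ(·,a) → {q1,q3,q4,q11,q12} and {q0,q2,q6,q9}.
Split {q1,q3,q4,q11,q12} by δ(·,c) → {q1,q3,q4} and {q11,q12}.
Split {q0,q2,q6,q9} by δ(·,a) → {q0,q2,q6} and {q9}.
On input a, block {q0,q2,q6} splits into {q0,q2} and {q6}.
Stable partition: {q7,q10} | {q1,q3,q4} | {q5,q8} | {q0,q2} | {q11,q12} | {q9} | {q6} — 7 equivalence classes.
q5 and q8 lie in the same block of the stable partition, so they are equivalent — no string distinguishes them.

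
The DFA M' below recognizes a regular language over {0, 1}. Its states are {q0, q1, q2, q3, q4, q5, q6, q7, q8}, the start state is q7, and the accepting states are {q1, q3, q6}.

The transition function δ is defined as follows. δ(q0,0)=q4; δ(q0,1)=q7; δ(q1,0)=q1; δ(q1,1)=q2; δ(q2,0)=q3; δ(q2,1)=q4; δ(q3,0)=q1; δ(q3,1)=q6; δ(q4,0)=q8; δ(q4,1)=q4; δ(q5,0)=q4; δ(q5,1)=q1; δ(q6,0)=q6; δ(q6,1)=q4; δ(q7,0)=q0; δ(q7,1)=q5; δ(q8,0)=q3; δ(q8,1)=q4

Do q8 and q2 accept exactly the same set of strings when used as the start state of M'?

Yes

Every state is reachable, so we keep all 9.
P0 = {q1,q3,q6} | {q0,q2,q4,q5,q7,q8}.
Split {q1,q3,q6} by δ(·,1) → {q1,q6} and {q3}.
Split {q0,q2,q4,q5,q7,q8} by δ(·,0) → {q0,q4,q5,q7} and {q2,q8}.
Split {q1,q6} by δ(·,1) → {q1} and {q6}.
On input 0, block {q0,q4,q5,q7} splits into {q0,q5,q7} and {q4}.
Split {q0,q5,q7} by δ(·,0) → {q0,q5} and {q7}.
Refine {q0,q5} on symbol 1: members go to different blocks, giving {q0} and {q5}.
The partition is now stable with 8 blocks: {q1} | {q0} | {q3} | {q2,q8} | {q6} | {q4} | {q7} | {q5}.
q8 and q2 lie in the same block of the stable partition, so they are equivalent — no string distinguishes them.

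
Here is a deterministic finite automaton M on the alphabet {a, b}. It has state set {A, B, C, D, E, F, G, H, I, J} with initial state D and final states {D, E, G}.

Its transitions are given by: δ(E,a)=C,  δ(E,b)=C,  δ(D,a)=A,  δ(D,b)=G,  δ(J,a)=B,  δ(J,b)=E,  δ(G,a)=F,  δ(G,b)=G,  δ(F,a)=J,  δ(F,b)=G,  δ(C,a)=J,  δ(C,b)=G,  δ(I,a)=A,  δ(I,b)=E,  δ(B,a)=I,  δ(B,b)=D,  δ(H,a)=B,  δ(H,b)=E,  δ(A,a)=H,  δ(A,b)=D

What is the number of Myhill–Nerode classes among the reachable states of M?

4

Every state is reachable, so we keep all 10.
P0 = {D,E,G} | {A,B,C,F,H,I,J}.
Refine {D,E,G} on symbol b: members go to different blocks, giving {D,G} and {E}.
Refine {A,B,C,F,H,I,J} on symbol b: members go to different blocks, giving {A,B,C,F} and {H,I,J}.
No further refinement is possible. Final partition (4 blocks): {D,G} | {A,B,C,F} | {E} | {H,I,J}.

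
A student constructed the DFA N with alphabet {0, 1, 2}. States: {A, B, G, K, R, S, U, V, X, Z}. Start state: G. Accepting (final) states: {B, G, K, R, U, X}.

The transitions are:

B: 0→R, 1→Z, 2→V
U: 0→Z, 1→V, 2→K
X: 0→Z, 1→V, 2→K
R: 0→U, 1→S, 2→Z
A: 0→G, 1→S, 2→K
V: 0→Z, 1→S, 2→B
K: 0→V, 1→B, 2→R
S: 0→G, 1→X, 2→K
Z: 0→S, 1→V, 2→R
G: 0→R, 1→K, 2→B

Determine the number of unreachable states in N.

1

No path from G leads to A; the other 9 states are all reachable.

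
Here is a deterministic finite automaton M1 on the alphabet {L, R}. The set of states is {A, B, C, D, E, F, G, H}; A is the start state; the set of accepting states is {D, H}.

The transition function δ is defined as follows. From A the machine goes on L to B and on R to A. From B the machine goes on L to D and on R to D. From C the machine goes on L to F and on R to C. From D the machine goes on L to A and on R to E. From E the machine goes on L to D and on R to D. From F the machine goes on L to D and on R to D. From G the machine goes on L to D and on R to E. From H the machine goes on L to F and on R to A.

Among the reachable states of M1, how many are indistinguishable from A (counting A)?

States {C,F,G,H} cannot be reached from the start state, so discard them.
Start with accepting vs non-accepting: {D} | {A,B,E}.
On input L, block {A,B,E} splits into {B,E} and {A}.
No further refinement is possible. Final partition (3 blocks): {D} | {B,E} | {A}.
The equivalence class containing A is {A}, of size 1.

1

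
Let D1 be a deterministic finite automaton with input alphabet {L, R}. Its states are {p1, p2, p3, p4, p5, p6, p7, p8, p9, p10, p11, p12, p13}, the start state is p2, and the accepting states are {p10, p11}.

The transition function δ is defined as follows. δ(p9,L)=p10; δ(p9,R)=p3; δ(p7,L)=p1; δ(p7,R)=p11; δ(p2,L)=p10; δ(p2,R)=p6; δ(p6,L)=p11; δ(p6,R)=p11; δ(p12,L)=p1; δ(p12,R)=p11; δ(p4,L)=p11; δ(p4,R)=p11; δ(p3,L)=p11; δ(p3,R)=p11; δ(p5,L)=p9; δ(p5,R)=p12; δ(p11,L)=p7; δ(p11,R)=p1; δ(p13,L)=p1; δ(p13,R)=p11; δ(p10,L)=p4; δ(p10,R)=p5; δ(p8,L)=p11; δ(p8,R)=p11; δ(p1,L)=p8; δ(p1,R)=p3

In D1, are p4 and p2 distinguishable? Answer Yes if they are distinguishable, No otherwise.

Yes

First remove the unreachable states {p13}; 12 states remain.
P0 = {p10,p11} | {p1,p2,p3,p4,p5,p6,p7,p8,p9,p12}.
Split {p1,p2,p3,p4,p5,p6,p7,p8,p9,p12} by δ(·,L) → {p2,p3,p4,p6,p8,p9} and {p1,p5,p7,p12}.
On input L, block {p10,p11} splits into {p10} and {p11}.
Refine {p2,p3,p4,p6,p8,p9} on symbol L: members go to different blocks, giving {p3,p4,p6,p8} and {p2,p9}.
Split {p1,p5,p7,p12} by δ(·,L) → {p7,p12} and {p1} and {p5}.
No further refinement is possible. Final partition (7 blocks): {p10} | {p3,p4,p6,p8} | {p7,p12} | {p11} | {p2,p9} | {p1} | {p5}.
p4 and p2 end up in different blocks, so they are distinguishable. For instance, the string 'R' is accepted from only p4.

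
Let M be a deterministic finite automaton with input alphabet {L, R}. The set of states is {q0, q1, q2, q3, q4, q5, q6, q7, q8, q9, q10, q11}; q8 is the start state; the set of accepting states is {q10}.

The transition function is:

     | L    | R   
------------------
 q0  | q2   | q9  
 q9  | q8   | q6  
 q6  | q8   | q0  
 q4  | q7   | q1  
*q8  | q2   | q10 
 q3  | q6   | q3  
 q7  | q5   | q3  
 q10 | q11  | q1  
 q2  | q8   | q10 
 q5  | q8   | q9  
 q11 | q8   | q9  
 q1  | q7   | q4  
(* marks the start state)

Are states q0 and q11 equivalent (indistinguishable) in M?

Yes

P0 = {q10} | {q0,q1,q2,q3,q4,q5,q6,q7,q8,q9,q11}.
On input R, block {q0,q1,q2,q3,q4,q5,q6,q7,q8,q9,q11} splits into {q0,q1,q3,q4,q5,q6,q7,q9,q11} and {q2,q8}.
Refine {q0,q1,q3,q4,q5,q6,q7,q9,q11} on symbol L: members go to different blocks, giving {q0,q5,q6,q9,q11} and {q1,q3,q4,q7}.
Refine {q1,q3,q4,q7} on symbol L: members go to different blocks, giving {q1,q4} and {q3,q7}.
Stable partition: {q10} | {q0,q5,q6,q9,q11} | {q2,q8} | {q1,q4} | {q3,q7} — 5 equivalence classes.
q0 and q11 lie in the same block of the stable partition, so they are equivalent — no string distinguishes them.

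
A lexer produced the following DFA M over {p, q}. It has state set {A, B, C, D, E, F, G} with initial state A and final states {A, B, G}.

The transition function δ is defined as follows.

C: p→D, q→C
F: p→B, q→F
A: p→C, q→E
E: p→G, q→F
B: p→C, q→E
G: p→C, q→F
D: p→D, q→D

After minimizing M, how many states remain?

3

Initial partition by acceptance: {A,B,G} | {C,D,E,F}.
On input p, block {C,D,E,F} splits into {C,D} and {E,F}.
Stable partition: {A,B,G} | {C,D} | {E,F} — 3 equivalence classes.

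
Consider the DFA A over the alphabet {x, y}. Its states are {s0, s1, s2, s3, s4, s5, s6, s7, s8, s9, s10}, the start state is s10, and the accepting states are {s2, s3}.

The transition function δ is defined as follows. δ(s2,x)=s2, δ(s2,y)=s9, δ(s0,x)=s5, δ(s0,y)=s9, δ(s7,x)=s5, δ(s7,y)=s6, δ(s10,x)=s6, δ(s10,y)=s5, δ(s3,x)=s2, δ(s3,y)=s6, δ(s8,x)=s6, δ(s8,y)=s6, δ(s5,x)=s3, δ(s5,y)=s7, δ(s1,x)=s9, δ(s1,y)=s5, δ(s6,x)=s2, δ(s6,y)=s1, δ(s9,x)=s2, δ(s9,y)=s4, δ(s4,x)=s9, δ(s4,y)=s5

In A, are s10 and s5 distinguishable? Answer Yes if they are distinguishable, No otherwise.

Yes

Reachable states from the start: {s1,s2,s3,s4,s5,s6,s7,s9,s10}. Unreachable: {s0,s8} — drop them.
Initial partition by acceptance: {s2,s3} | {s1,s4,s5,s6,s7,s9,s10}.
On input x, block {s1,s4,s5,s6,s7,s9,s10} splits into {s1,s4,s7,s10} and {s5,s6,s9}.
Stable partition: {s2,s3} | {s1,s4,s7,s10} | {s5,s6,s9} — 3 equivalence classes.
s10 and s5 end up in different blocks, so they are distinguishable. For instance, the string 'x' is accepted from only s5.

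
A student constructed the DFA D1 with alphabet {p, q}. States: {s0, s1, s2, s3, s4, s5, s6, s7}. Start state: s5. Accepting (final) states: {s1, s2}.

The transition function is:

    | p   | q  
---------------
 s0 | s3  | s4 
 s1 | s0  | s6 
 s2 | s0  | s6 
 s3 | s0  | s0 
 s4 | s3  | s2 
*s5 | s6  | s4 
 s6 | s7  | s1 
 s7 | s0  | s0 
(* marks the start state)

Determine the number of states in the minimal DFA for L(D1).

P0 = {s1,s2} | {s0,s3,s4,s5,s6,s7}.
Split {s0,s3,s4,s5,s6,s7} by δ(·,q) → {s0,s3,s5,s7} and {s4,s6}.
On input p, block {s0,s3,s5,s7} splits into {s0,s3,s7} and {s5}.
On input q, block {s0,s3,s7} splits into {s3,s7} and {s0}.
No further refinement is possible. Final partition (5 blocks): {s1,s2} | {s3,s7} | {s4,s6} | {s5} | {s0}.

5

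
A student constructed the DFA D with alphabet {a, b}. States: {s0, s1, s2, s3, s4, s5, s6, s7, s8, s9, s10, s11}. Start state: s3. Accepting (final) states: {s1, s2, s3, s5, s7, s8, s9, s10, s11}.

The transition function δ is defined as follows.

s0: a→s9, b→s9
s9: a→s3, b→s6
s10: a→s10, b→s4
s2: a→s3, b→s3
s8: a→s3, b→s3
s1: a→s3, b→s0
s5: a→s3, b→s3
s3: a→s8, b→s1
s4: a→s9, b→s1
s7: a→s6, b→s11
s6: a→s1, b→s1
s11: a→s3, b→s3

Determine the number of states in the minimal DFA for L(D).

4

States {s2,s4,s5,s7,s10,s11} cannot be reached from the start state, so discard them.
P0 = {s1,s3,s8,s9} | {s0,s6}.
Refine {s1,s3,s8,s9} on symbol b: members go to different blocks, giving {s1,s9} and {s3,s8}.
Split {s3,s8} by δ(·,b) → {s3} and {s8}.
The partition is now stable with 4 blocks: {s1,s9} | {s0,s6} | {s3} | {s8}.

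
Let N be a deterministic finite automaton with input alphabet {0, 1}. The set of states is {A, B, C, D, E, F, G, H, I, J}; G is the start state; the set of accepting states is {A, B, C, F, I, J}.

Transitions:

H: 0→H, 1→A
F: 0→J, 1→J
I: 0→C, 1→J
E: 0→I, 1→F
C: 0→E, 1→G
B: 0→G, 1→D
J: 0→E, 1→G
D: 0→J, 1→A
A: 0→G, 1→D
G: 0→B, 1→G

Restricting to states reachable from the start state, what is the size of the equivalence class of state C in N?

2

First remove the unreachable states {H}; 9 states remain.
Initial partition by acceptance: {A,B,C,F,I,J} | {D,E,G}.
Refine {A,B,C,F,I,J} on symbol 0: members go to different blocks, giving {A,B,C,J} and {F,I}.
On input 0, block {D,E,G} splits into {D,G} and {E}.
On input 0, block {A,B,C,J} splits into {A,B} and {C,J}.
Refine {D,G} on symbol 0: members go to different blocks, giving {D} and {G}.
The partition is now stable with 6 blocks: {A,B} | {D} | {F,I} | {E} | {C,J} | {G}.
The equivalence class containing C is {C,J}, of size 2.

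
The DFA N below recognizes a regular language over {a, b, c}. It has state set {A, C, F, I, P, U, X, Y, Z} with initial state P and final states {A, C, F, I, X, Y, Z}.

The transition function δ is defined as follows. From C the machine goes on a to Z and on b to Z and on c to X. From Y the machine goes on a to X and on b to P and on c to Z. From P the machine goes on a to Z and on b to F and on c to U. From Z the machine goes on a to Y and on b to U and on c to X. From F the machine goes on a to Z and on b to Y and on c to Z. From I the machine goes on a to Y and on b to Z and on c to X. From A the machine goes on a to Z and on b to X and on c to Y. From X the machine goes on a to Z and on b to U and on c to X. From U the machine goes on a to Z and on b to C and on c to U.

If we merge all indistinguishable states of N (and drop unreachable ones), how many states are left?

States {A,I} cannot be reached from the start state, so discard them.
P0 = {C,F,X,Y,Z} | {P,U}.
Refine {C,F,X,Y,Z} on symbol b: members go to different blocks, giving {X,Y,Z} and {C,F}.
Stable partition: {X,Y,Z} | {P,U} | {C,F} — 3 equivalence classes.

3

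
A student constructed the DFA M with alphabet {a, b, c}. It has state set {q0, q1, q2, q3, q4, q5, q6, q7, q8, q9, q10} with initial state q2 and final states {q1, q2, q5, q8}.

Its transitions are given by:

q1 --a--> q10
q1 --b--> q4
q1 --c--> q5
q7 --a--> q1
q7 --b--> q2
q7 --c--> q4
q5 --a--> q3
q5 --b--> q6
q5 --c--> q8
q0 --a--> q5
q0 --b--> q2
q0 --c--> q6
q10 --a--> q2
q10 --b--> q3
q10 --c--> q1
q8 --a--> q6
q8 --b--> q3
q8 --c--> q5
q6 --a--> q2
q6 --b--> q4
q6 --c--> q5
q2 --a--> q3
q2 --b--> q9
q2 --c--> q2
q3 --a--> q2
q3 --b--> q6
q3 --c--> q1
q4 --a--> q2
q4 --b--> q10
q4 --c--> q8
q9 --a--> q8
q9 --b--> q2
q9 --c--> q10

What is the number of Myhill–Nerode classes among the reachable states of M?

First remove the unreachable states {q0,q7}; 9 states remain.
Start with accepting vs non-accepting: {q1,q2,q5,q8} | {q3,q4,q6,q9,q10}.
Refine {q3,q4,q6,q9,q10} on symbol b: members go to different blocks, giving {q3,q4,q6,q10} and {q9}.
Split {q1,q2,q5,q8} by δ(·,b) → {q1,q5,q8} and {q2}.
Stable partition: {q1,q5,q8} | {q3,q4,q6,q10} | {q9} | {q2} — 4 equivalence classes.

4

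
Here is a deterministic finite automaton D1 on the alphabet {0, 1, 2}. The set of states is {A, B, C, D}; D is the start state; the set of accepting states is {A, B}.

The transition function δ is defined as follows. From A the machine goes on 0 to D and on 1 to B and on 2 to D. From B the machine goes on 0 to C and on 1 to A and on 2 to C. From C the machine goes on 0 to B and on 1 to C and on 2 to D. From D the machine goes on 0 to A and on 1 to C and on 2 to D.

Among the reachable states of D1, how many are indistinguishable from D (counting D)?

2

Start with accepting vs non-accepting: {A,B} | {C,D}.
Stable partition: {A,B} | {C,D} — 2 equivalence classes.
The equivalence class containing D is {C,D}, of size 2.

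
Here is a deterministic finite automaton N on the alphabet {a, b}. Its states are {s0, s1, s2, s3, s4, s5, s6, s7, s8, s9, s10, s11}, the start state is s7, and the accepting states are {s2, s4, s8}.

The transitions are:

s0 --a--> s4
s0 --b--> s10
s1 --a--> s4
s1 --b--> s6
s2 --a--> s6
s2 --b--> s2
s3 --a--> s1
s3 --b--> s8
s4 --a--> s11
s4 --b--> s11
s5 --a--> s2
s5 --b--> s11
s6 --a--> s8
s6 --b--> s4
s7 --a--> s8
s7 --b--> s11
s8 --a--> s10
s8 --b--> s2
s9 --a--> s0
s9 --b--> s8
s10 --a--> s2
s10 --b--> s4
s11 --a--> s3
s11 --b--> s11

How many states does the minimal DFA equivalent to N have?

Reachable states from the start: {s1,s2,s3,s4,s6,s7,s8,s10,s11}. Unreachable: {s0,s5,s9} — drop them.
P0 = {s2,s4,s8} | {s1,s3,s6,s7,s10,s11}.
Split {s2,s4,s8} by δ(·,b) → {s2,s8} and {s4}.
On input a, block {s1,s3,s6,s7,s10,s11} splits into {s6,s7,s10} and {s3,s11} and {s1}.
On input b, block {s6,s7,s10} splits into {s6,s10} and {s7}.
Split {s3,s11} by δ(·,a) → {s3} and {s11}.
Stable partition: {s2,s8} | {s6,s10} | {s4} | {s3} | {s1} | {s7} | {s11} — 7 equivalence classes.

7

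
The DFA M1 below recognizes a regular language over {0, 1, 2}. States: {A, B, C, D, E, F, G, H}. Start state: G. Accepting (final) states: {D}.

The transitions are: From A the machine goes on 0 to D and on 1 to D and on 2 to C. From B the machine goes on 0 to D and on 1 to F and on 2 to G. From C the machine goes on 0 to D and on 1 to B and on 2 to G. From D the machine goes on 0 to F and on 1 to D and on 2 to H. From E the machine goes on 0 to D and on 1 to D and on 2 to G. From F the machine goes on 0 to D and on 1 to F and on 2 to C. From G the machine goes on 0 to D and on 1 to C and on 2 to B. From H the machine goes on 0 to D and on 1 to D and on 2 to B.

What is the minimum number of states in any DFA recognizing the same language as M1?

3

First remove the unreachable states {A,E}; 6 states remain.
Start with accepting vs non-accepting: {D} | {B,C,F,G,H}.
On input 1, block {B,C,F,G,H} splits into {B,C,F,G} and {H}.
The partition is now stable with 3 blocks: {D} | {B,C,F,G} | {H}.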